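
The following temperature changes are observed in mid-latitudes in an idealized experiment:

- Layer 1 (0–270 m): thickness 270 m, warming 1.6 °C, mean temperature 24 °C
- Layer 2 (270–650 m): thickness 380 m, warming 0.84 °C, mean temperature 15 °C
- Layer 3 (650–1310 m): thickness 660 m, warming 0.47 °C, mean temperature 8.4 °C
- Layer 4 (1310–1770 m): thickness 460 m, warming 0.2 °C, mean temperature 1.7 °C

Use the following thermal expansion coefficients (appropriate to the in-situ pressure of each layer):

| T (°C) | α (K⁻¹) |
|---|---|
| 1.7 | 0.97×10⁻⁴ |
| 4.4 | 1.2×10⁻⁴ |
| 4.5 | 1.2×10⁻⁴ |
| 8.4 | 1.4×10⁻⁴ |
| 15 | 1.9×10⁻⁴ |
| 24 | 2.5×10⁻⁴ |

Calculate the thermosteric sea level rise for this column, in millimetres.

Layer 1 at 24 °C → α = 2.5×10⁻⁴ K⁻¹
Layer 2 at 15 °C → α = 1.9×10⁻⁴ K⁻¹
Layer 3 at 8.4 °C → α = 1.4×10⁻⁴ K⁻¹
Layer 4 at 1.7 °C → α = 0.97×10⁻⁴ K⁻¹
Layer 1: 2.5×10⁻⁴ × 1.6 × 270 = 0.10800 m
Layer 2: 1.9×10⁻⁴ × 380 × 0.84 = 0.060648 m
Layer 3: 660 × 0.47 × 1.4×10⁻⁴ = 0.043428 m
1310–1770 m: 0.2 × 0.97×10⁻⁴ × 460 = 0.008924 m
Δh = 0.10800 + 0.060648 + 0.043428 + 0.008924 = 0.22100 m

221 mm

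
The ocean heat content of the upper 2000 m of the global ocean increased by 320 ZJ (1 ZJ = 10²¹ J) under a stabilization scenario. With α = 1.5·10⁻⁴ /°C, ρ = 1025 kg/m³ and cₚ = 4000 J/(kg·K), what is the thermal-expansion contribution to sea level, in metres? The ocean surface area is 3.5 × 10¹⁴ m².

0.033 m

Per unit area: Q = 320×10²¹ / (3.5×10¹⁴) ≈ 9.143×10⁸ J/m²
Δh = αQ/(ρcₚ) = 1.5×10⁻⁴ × 9.143×10⁸ / (1025 × 4000) = 0.03345 m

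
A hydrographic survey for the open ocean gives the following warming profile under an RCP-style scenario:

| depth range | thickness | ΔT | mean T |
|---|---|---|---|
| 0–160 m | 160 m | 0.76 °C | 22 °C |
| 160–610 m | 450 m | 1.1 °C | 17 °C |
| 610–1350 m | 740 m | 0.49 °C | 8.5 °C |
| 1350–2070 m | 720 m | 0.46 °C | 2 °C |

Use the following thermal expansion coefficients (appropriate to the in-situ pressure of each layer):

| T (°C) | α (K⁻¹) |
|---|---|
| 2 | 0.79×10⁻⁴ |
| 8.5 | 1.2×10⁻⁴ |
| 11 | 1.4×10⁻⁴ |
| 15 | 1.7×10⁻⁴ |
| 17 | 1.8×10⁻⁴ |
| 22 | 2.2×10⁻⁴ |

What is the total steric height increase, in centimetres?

18.6 cm of thermosteric rise

Layer 1 at 22 °C → α = 2.2×10⁻⁴ K⁻¹
Layer 2 at 17 °C → α = 1.8×10⁻⁴ K⁻¹
Layer 3 at 8.5 °C → α = 1.2×10⁻⁴ K⁻¹
Layer 4 at 2 °C → α = 0.79×10⁻⁴ K⁻¹
0–160 m: 2.2×10⁻⁴ × 0.76 × 160 = 0.026752 m
Layer 2: 1.8×10⁻⁴ × 450 × 1.1 = 0.08910 m
0.49 × 1.2×10⁻⁴ × 740 = 0.043512 m
1350–2070 m: 0.79×10⁻⁴ × 720 × 0.46 = 0.0261648 m
Δh = 0.026752 + 0.08910 + 0.043512 + 0.0261648 = 0.1855288 m ≈ 18.6 cm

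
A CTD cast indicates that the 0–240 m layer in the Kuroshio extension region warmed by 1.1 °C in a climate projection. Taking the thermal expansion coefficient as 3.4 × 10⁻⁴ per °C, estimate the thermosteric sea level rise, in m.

Δh = αΔT·H = 3.4×10⁻⁴ × 1.1 × 240 = 0.08976 m

Δh ≈ 0.090 m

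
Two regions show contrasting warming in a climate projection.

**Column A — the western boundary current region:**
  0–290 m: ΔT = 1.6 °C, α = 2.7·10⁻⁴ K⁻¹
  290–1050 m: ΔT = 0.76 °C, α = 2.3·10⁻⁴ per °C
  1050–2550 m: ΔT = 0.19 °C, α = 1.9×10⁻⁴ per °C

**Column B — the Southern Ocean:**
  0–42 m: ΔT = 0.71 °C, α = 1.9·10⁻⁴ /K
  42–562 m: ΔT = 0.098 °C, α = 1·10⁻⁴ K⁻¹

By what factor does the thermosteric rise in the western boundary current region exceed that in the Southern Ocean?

A 0–290 m: 2.7×10⁻⁴ × 1.6 × 290 = 0.12528 m
A Layer 2: 760 × 2.3×10⁻⁴ × 0.76 = 0.132848 m
A Layer 3: 1500 × 0.19 × 1.9×10⁻⁴ = 0.05415 m
A total: 0.312278 m
B 0–42 m: 0.71 × 1.9×10⁻⁴ × 42 = 0.0056658 m
B Layer 2: 0.098 × 520 × 1×10⁻⁴ = 0.005096 m
B total: 0.0107618 m
Ratio: 0.312278 / 0.0107618 ≈ 29.02

29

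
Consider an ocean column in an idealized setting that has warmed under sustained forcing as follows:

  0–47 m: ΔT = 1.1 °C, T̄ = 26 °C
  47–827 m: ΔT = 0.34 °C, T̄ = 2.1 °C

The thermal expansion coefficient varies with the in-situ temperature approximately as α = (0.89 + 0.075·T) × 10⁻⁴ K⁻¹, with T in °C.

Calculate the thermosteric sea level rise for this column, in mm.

Layer 1: α = (0.89 + 0.075×26)×10⁻⁴ = 2.84×10⁻⁴ K⁻¹
Layer 2: α = (0.89 + 0.075×2.1)×10⁻⁴ = 1.0475×10⁻⁴ K⁻¹
0–47 m: 47 × 1.1 × 2.84×10⁻⁴ = 0.0146828 m
0.34 × 780 × 1.0475×10⁻⁴ = 0.0277797 m
Δh = 0.0146828 + 0.0277797 = 0.0424625 m ≈ 42 mm

Δh ≈ 42 mm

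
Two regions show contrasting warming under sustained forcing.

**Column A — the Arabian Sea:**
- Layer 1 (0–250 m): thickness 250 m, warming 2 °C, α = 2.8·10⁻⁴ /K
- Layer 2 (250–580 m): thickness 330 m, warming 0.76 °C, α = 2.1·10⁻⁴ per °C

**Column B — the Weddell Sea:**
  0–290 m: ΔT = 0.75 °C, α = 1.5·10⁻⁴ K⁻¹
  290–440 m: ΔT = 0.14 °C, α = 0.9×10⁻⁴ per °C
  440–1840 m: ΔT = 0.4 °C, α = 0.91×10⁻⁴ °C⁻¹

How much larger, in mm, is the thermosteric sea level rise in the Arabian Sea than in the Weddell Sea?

107 mm larger

A 0–250 m: 2.8×10⁻⁴ × 250 × 2 = 0.14000 m
A Layer 2: 2.1×10⁻⁴ × 330 × 0.76 = 0.052668 m
A total: 0.192668 m
B 1.5×10⁻⁴ × 290 × 0.75 = 0.032625 m
B 290–440 m: 150 × 0.9×10⁻⁴ × 0.14 = 0.00189 m
B Layer 3: 1400 × 0.91×10⁻⁴ × 0.4 = 0.05096 m
B total: 0.085475 m
Difference: 0.192668 − 0.085475 = 0.107193 m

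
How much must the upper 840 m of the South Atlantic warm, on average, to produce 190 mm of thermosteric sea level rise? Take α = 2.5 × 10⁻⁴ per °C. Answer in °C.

ΔT = Δh/(αH) = 0.19 / (2.5×10⁻⁴ × 840) ≈ 0.9048 °C

0.90 °C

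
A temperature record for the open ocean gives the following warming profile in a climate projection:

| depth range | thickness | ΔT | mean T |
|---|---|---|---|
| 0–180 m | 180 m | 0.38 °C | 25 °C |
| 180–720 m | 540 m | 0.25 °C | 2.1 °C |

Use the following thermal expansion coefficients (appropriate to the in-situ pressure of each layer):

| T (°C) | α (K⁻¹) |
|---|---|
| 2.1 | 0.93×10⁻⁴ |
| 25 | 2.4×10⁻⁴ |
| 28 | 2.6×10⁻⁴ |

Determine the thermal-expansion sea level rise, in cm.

about 2.9 cm

Layer 1 at 25 °C → α = 2.4×10⁻⁴ K⁻¹
Layer 2 at 2.1 °C → α = 0.93×10⁻⁴ K⁻¹
0–180 m: 180 × 2.4×10⁻⁴ × 0.38 = 0.016416 m
Layer 2: 0.93×10⁻⁴ × 0.25 × 540 = 0.012555 m
Δh = 0.016416 + 0.012555 = 0.028971 m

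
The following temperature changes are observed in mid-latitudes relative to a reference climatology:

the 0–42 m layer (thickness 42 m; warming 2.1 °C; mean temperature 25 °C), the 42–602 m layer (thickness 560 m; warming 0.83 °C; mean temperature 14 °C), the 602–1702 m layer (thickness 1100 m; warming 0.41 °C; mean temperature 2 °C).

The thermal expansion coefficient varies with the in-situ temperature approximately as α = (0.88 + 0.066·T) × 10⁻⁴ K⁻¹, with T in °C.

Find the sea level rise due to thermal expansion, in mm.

Δh = 150 mm

Layer 1: α = (0.88 + 0.066×25)×10⁻⁴ = 2.53×10⁻⁴ K⁻¹
Layer 2: α = (0.88 + 0.066×14)×10⁻⁴ = 1.804×10⁻⁴ K⁻¹
Layer 3: α = (0.88 + 0.066×2)×10⁻⁴ = 1.012×10⁻⁴ K⁻¹
0–42 m: 42 × 2.1 × 2.53×10⁻⁴ = 0.0223146 m
42–602 m: 1.804×10⁻⁴ × 560 × 0.83 = 0.08384992 m
Layer 3: 0.41 × 1100 × 1.012×10⁻⁴ = 0.0456412 m
Δh = 0.0223146 + 0.08384992 + 0.0456412 = 0.15180572 m ≈ 150 mm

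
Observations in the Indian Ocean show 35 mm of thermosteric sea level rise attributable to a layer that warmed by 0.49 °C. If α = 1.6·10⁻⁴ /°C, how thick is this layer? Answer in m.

450 m

H = Δh/(αΔT) = 0.035 / (1.6×10⁻⁴ × 0.49) ≈ 446.4 m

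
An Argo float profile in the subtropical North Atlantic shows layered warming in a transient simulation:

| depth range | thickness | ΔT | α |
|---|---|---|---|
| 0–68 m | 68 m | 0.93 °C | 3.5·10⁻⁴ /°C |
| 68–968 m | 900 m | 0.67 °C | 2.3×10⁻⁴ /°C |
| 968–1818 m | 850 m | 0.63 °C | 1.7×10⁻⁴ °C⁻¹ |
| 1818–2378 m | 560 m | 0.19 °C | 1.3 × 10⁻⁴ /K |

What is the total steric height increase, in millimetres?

Layer 1: 3.5×10⁻⁴ × 68 × 0.93 = 0.022134 m
68–968 m: 2.3×10⁻⁴ × 0.67 × 900 = 0.13869 m
Layer 3: 1.7×10⁻⁴ × 850 × 0.63 = 0.091035 m
Layer 4: 0.19 × 1.3×10⁻⁴ × 560 = 0.013832 m
Δh = 0.022134 + 0.13869 + 0.091035 + 0.013832 = 0.265691 m

270 mm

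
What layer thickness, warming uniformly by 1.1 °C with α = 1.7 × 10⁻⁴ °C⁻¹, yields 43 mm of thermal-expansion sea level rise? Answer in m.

230 m

H = Δh/(αΔT) = 0.043 / (1.7×10⁻⁴ × 1.1) ≈ 229.9 m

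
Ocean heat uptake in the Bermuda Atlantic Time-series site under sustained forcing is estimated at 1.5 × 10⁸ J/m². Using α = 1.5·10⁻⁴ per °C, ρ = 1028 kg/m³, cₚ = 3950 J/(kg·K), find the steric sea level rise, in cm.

Δh = 0.554 cm

Δh = αQ/(ρcₚ) = 1.5×10⁻⁴ × 1.5×10⁸ / (1028 × 3950) ≈ 0.0055411 m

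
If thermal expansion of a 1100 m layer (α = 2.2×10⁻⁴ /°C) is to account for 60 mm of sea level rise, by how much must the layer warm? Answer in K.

ΔT = Δh/(αH) = 0.06 / (2.2×10⁻⁴ × 1100) ≈ 0.2479 K

0.248 K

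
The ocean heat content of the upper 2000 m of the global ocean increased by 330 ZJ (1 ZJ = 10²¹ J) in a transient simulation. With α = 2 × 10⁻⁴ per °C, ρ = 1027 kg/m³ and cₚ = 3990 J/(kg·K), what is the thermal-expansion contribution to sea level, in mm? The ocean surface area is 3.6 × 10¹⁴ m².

Per unit area: Q = 330×10²¹ / (3.6×10¹⁴) ≈ 9.167×10⁸ J/m²
Δh = αQ/(ρcₚ) = 2×10⁻⁴ × 9.167×10⁸ / (1027 × 3990) ≈ 0.044742 m

Δh ≈ 45 mm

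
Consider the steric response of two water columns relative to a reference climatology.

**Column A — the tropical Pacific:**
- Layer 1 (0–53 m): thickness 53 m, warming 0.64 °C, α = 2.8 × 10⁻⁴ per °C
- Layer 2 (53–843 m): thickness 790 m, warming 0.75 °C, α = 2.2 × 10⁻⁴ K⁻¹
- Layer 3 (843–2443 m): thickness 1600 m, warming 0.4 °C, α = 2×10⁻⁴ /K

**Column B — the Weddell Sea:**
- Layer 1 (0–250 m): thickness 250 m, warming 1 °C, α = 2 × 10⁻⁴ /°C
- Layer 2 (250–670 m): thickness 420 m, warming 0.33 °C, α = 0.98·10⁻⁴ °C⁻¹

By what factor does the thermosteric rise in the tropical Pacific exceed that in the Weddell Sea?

a factor of 4.2

A 53 × 0.64 × 2.8×10⁻⁴ = 0.0094976 m
A 2.2×10⁻⁴ × 0.75 × 790 = 0.13035 m
A 843–2443 m: 0.4 × 1600 × 2×10⁻⁴ = 0.12800 m
A total: 0.2678476 m
B 2×10⁻⁴ × 250 × 1 = 0.05000 m
B Layer 2: 0.98×10⁻⁴ × 0.33 × 420 = 0.0135828 m
B total: 0.0635828 m
Ratio: 0.2678476 / 0.0635828 ≈ 4.213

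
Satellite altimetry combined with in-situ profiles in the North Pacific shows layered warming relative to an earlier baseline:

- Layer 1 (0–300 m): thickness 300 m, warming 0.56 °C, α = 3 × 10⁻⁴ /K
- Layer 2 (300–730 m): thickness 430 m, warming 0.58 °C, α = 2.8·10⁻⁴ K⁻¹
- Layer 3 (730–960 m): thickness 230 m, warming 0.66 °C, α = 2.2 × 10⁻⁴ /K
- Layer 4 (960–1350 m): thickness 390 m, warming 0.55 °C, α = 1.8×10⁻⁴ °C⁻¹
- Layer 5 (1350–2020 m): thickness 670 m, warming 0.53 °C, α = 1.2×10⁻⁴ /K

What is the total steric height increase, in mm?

230 mm of thermosteric rise

0.56 × 3×10⁻⁴ × 300 = 0.05040 m
Layer 2: 2.8×10⁻⁴ × 0.58 × 430 = 0.069832 m
730–960 m: 230 × 0.66 × 2.2×10⁻⁴ = 0.033396 m
Layer 4: 1.8×10⁻⁴ × 390 × 0.55 = 0.03861 m
Layer 5: 1.2×10⁻⁴ × 0.53 × 670 = 0.042612 m
Δh = 0.05040 + 0.069832 + 0.033396 + 0.03861 + 0.042612 = 0.23485 m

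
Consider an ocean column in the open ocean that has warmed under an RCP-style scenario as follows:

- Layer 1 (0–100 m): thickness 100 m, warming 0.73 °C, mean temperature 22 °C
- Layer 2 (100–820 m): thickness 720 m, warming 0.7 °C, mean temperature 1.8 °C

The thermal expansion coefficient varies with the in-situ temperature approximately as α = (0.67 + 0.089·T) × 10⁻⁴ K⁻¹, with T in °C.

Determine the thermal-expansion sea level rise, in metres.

Δh = 0.0610 m

Layer 1: α = (0.67 + 0.089×22)×10⁻⁴ = 2.628×10⁻⁴ K⁻¹
Layer 2: α = (0.67 + 0.089×1.8)×10⁻⁴ = 0.8302×10⁻⁴ K⁻¹
0–100 m: 100 × 2.628×10⁻⁴ × 0.73 = 0.0191844 m
0.8302×10⁻⁴ × 0.7 × 720 = 0.04184208 m
Δh = 0.0191844 + 0.04184208 = 0.06102648 m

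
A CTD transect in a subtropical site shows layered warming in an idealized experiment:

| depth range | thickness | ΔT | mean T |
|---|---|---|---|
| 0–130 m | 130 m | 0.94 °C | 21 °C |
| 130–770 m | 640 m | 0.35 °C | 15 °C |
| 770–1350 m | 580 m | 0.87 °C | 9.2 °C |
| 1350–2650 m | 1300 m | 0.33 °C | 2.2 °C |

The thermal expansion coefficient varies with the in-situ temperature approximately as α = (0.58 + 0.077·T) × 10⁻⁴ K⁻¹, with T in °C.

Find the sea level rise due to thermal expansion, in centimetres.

Layer 1: α = (0.58 + 0.077×21)×10⁻⁴ = 2.197×10⁻⁴ K⁻¹
Layer 2: α = (0.58 + 0.077×15)×10⁻⁴ = 1.735×10⁻⁴ K⁻¹
Layer 3: α = (0.58 + 0.077×9.2)×10⁻⁴ = 1.2884×10⁻⁴ K⁻¹
Layer 4: α = (0.58 + 0.077×2.2)×10⁻⁴ = 0.7494×10⁻⁴ K⁻¹
Layer 1: 2.197×10⁻⁴ × 130 × 0.94 = 0.02684734 m
1.735×10⁻⁴ × 0.35 × 640 = 0.038864 m
Layer 3: 1.2884×10⁻⁴ × 580 × 0.87 = 0.065012664 m
0.33 × 1300 × 0.7494×10⁻⁴ = 0.03214926 m
Δh = 0.02684734 + 0.038864 + 0.065012664 + 0.03214926 = 0.162873264 m

Δh ≈ 16 cm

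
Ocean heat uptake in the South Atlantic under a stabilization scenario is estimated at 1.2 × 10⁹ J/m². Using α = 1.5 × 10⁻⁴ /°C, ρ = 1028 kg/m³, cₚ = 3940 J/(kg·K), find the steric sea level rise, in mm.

44.4 mm of thermosteric rise

Δh = αQ/(ρcₚ) = 1.5×10⁻⁴ × 1.2×10⁹ / (1028 × 3940) ≈ 0.044441 m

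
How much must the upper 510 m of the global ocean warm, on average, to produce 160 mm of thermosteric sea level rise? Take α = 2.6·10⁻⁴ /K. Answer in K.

1.2 K

ΔT = Δh/(αH) = 0.16 / (2.6×10⁻⁴ × 510) ≈ 1.207 K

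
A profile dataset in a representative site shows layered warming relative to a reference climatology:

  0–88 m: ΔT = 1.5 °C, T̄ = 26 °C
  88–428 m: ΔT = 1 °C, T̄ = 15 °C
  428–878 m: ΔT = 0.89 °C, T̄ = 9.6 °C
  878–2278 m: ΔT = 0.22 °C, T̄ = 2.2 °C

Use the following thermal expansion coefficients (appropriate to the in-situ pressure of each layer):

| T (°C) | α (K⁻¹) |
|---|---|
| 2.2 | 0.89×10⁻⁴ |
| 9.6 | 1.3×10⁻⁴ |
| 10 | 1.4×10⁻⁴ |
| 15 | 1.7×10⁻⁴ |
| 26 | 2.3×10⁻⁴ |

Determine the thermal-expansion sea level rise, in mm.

Layer 1 at 26 °C → α = 2.3×10⁻⁴ K⁻¹
Layer 2 at 15 °C → α = 1.7×10⁻⁴ K⁻¹
Layer 3 at 9.6 °C → α = 1.3×10⁻⁴ K⁻¹
Layer 4 at 2.2 °C → α = 0.89×10⁻⁴ K⁻¹
0–88 m: 2.3×10⁻⁴ × 1.5 × 88 = 0.03036 m
Layer 2: 340 × 1.7×10⁻⁴ × 1 = 0.05780 m
0.89 × 450 × 1.3×10⁻⁴ = 0.052065 m
0.89×10⁻⁴ × 0.22 × 1400 = 0.027412 m
Δh = 0.03036 + 0.05780 + 0.052065 + 0.027412 = 0.167637 m

168 mm of thermosteric rise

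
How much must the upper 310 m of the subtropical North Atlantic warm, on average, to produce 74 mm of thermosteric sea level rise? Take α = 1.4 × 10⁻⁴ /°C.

ΔT = Δh/(αH) = 0.074 / (1.4×10⁻⁴ × 310) ≈ 1.705 °C

ΔT ≈ 1.7 °C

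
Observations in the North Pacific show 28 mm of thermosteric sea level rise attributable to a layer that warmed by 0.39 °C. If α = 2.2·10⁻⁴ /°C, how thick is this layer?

about 326 m

H = Δh/(αΔT) = 0.028 / (2.2×10⁻⁴ × 0.39) ≈ 326.3 m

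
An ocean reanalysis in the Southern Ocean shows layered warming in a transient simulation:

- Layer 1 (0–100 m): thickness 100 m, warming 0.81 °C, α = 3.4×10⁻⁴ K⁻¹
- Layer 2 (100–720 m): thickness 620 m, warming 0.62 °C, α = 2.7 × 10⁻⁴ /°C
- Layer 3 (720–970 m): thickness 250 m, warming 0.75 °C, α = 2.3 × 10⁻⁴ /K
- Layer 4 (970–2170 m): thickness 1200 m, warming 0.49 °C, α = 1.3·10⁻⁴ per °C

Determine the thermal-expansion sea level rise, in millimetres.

0.81 × 100 × 3.4×10⁻⁴ = 0.02754 m
100–720 m: 0.62 × 2.7×10⁻⁴ × 620 = 0.103788 m
250 × 0.75 × 2.3×10⁻⁴ = 0.043125 m
970–2170 m: 0.49 × 1200 × 1.3×10⁻⁴ = 0.07644 m
Δh = 0.02754 + 0.103788 + 0.043125 + 0.07644 = 0.250893 m

Δh = 251 mm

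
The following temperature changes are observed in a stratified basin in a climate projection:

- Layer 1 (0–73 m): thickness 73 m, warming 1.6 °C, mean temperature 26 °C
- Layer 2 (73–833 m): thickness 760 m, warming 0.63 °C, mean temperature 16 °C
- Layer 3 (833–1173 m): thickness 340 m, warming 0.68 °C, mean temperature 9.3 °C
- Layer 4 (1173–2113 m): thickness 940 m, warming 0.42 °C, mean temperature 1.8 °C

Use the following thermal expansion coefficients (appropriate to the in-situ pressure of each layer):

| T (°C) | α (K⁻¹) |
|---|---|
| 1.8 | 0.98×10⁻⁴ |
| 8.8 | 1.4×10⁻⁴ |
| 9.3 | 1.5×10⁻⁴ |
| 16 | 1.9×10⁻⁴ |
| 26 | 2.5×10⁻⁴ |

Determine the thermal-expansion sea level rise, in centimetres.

Δh ≈ 19.4 cm

Layer 1 at 26 °C → α = 2.5×10⁻⁴ K⁻¹
Layer 2 at 16 °C → α = 1.9×10⁻⁴ K⁻¹
Layer 3 at 9.3 °C → α = 1.5×10⁻⁴ K⁻¹
Layer 4 at 1.8 °C → α = 0.98×10⁻⁴ K⁻¹
1.6 × 2.5×10⁻⁴ × 73 = 0.02920 m
73–833 m: 1.9×10⁻⁴ × 760 × 0.63 = 0.090972 m
0.68 × 340 × 1.5×10⁻⁴ = 0.03468 m
Layer 4: 940 × 0.42 × 0.98×10⁻⁴ = 0.0386904 m
Δh = 0.02920 + 0.090972 + 0.03468 + 0.0386904 = 0.1935424 m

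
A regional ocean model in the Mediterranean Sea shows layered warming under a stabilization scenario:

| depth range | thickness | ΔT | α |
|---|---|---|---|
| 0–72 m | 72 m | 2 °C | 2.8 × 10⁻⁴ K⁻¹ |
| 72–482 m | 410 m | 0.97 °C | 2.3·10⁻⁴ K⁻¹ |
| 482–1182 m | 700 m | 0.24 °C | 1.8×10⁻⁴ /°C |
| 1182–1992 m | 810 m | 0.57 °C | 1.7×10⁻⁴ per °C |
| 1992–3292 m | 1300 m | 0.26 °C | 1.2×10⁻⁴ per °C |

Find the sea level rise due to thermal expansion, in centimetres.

Layer 1: 2.8×10⁻⁴ × 2 × 72 = 0.04032 m
0.97 × 2.3×10⁻⁴ × 410 = 0.091471 m
Layer 3: 1.8×10⁻⁴ × 700 × 0.24 = 0.03024 m
1182–1992 m: 0.57 × 810 × 1.7×10⁻⁴ = 0.078489 m
0.26 × 1300 × 1.2×10⁻⁴ = 0.04056 m
Δh = 0.04032 + 0.091471 + 0.03024 + 0.078489 + 0.04056 = 0.28108 m ≈ 28.1 cm

28.1 cm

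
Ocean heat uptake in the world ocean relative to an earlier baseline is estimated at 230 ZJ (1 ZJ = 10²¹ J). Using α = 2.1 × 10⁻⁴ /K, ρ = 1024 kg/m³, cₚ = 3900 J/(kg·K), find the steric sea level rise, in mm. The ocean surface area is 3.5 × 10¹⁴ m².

Per unit area: Q = 230×10²¹ / (3.5×10¹⁴) ≈ 6.571×10⁸ J/m²
Δh = αQ/(ρcₚ) = 2.1×10⁻⁴ × 6.571×10⁸ / (1024 × 3900) ≈ 0.034553 m

Δh ≈ 34.6 mm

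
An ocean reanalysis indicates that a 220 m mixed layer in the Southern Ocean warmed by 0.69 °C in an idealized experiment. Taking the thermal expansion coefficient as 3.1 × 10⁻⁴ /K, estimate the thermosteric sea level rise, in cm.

4.71 cm of thermosteric rise

Δh = αΔT·H = 3.1×10⁻⁴ × 0.69 × 220 = 0.047058 m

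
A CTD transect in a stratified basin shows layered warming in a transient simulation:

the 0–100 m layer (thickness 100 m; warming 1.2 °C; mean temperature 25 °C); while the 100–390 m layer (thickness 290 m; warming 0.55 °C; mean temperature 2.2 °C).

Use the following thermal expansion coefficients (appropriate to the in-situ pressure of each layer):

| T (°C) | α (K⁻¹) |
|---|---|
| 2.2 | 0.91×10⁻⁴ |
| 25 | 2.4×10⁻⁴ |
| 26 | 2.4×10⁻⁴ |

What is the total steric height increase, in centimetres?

4.33 cm of thermosteric rise

Layer 1 at 25 °C → α = 2.4×10⁻⁴ K⁻¹
Layer 2 at 2.2 °C → α = 0.91×10⁻⁴ K⁻¹
1.2 × 100 × 2.4×10⁻⁴ = 0.02880 m
Layer 2: 290 × 0.55 × 0.91×10⁻⁴ = 0.0145145 m
Δh = 0.02880 + 0.0145145 = 0.0433145 m ≈ 4.33 cm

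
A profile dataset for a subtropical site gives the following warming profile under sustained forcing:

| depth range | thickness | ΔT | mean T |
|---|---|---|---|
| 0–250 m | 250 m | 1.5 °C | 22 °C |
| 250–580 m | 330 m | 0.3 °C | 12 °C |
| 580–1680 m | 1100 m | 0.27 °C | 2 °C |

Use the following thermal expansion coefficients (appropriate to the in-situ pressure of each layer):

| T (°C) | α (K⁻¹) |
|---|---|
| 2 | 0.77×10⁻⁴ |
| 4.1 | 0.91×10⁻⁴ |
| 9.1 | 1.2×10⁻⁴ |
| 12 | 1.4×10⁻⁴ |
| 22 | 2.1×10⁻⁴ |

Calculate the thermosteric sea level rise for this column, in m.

Δh ≈ 0.115 m

Layer 1 at 22 °C → α = 2.1×10⁻⁴ K⁻¹
Layer 2 at 12 °C → α = 1.4×10⁻⁴ K⁻¹
Layer 3 at 2 °C → α = 0.77×10⁻⁴ K⁻¹
0–250 m: 2.1×10⁻⁴ × 250 × 1.5 = 0.07875 m
0.3 × 1.4×10⁻⁴ × 330 = 0.01386 m
Layer 3: 1100 × 0.27 × 0.77×10⁻⁴ = 0.022869 m
Δh = 0.07875 + 0.01386 + 0.022869 = 0.115479 m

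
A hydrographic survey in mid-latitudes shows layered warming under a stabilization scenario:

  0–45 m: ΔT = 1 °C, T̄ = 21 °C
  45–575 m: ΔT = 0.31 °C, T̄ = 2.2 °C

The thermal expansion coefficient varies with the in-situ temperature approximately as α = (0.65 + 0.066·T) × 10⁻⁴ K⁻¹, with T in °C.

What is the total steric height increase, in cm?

about 2.22 cm

Layer 1: α = (0.65 + 0.066×21)×10⁻⁴ = 2.036×10⁻⁴ K⁻¹
Layer 2: α = (0.65 + 0.066×2.2)×10⁻⁴ = 0.7952×10⁻⁴ K⁻¹
1 × 2.036×10⁻⁴ × 45 = 0.009162 m
0.31 × 0.7952×10⁻⁴ × 530 = 0.013065136 m
Δh = 0.009162 + 0.013065136 = 0.022227136 m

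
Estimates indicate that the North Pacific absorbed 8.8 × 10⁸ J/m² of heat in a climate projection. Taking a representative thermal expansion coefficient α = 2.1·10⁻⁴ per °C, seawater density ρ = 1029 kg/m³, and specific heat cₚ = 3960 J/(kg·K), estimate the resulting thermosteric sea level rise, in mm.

45.4 mm of thermosteric rise

Δh = αQ/(ρcₚ) = 2.1×10⁻⁴ × 8.8×10⁸ / (1029 × 3960) ≈ 0.045351 m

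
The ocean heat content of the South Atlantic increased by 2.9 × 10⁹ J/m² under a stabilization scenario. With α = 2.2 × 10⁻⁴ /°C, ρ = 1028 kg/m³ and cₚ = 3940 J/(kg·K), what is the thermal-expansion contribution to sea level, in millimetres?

Δh ≈ 158 mm

Δh = αQ/(ρcₚ) = 2.2×10⁻⁴ × 2.9×10⁹ / (1028 × 3940) ≈ 0.15752 m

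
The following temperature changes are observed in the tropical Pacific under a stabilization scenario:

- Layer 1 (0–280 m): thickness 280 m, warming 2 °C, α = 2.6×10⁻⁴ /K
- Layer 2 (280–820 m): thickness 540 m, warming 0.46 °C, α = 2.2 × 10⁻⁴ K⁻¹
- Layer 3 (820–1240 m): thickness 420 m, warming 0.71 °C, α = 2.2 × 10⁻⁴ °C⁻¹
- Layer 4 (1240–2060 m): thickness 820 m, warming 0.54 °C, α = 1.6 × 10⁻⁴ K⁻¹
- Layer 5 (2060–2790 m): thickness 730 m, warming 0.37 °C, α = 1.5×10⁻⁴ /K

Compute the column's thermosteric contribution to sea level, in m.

0.377 m of thermosteric rise

0–280 m: 2 × 2.6×10⁻⁴ × 280 = 0.14560 m
Layer 2: 0.46 × 2.2×10⁻⁴ × 540 = 0.054648 m
2.2×10⁻⁴ × 0.71 × 420 = 0.065604 m
1240–2060 m: 820 × 0.54 × 1.6×10⁻⁴ = 0.070848 m
Layer 5: 1.5×10⁻⁴ × 730 × 0.37 = 0.040515 m
Δh = 0.14560 + 0.054648 + 0.065604 + 0.070848 + 0.040515 = 0.377215 m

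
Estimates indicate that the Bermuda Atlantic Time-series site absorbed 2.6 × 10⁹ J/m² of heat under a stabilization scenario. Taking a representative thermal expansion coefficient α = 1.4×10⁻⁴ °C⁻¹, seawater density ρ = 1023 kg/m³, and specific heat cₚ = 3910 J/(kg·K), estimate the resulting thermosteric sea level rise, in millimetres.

Δh = 91.0 mm

Δh = αQ/(ρcₚ) = 1.4×10⁻⁴ × 2.6×10⁹ / (1023 × 3910) ≈ 0.091002 m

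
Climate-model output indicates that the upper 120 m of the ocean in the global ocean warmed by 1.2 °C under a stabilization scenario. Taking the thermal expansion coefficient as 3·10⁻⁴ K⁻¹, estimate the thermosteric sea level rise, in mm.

Δh = 43.2 mm

Δh = αΔT·H = 3×10⁻⁴ × 1.2 × 120 = 0.04320 m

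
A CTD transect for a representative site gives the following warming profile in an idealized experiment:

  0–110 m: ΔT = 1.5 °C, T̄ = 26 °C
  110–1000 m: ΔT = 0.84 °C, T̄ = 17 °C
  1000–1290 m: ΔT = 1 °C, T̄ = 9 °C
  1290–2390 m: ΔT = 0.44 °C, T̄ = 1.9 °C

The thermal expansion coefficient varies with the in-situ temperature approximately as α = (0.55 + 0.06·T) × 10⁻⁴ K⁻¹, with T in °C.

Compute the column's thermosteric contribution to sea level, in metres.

0.216 m

Layer 1: α = (0.55 + 0.06×26)×10⁻⁴ = 2.11×10⁻⁴ K⁻¹
Layer 2: α = (0.55 + 0.06×17)×10⁻⁴ = 1.57×10⁻⁴ K⁻¹
Layer 3: α = (0.55 + 0.06×9)×10⁻⁴ = 1.09×10⁻⁴ K⁻¹
Layer 4: α = (0.55 + 0.06×1.9)×10⁻⁴ = 0.664×10⁻⁴ K⁻¹
0–110 m: 1.5 × 2.11×10⁻⁴ × 110 = 0.034815 m
110–1000 m: 0.84 × 1.57×10⁻⁴ × 890 = 0.1173732 m
290 × 1.09×10⁻⁴ × 1 = 0.03161 m
0.44 × 1100 × 0.664×10⁻⁴ = 0.0321376 m
Δh = 0.034815 + 0.1173732 + 0.03161 + 0.0321376 = 0.2159358 m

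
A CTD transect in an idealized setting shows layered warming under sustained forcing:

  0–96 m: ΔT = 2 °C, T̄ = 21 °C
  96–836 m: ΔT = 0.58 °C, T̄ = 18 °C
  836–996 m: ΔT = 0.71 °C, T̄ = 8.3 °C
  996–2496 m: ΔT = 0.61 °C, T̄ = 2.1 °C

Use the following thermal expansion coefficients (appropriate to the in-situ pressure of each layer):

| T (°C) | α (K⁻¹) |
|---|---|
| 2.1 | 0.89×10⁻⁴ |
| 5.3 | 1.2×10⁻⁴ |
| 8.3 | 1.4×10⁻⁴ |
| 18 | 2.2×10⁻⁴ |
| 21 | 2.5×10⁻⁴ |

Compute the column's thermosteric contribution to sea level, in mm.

240 mm of thermosteric rise

Layer 1 at 21 °C → α = 2.5×10⁻⁴ K⁻¹
Layer 2 at 18 °C → α = 2.2×10⁻⁴ K⁻¹
Layer 3 at 8.3 °C → α = 1.4×10⁻⁴ K⁻¹
Layer 4 at 2.1 °C → α = 0.89×10⁻⁴ K⁻¹
0–96 m: 96 × 2.5×10⁻⁴ × 2 = 0.04800 m
0.58 × 2.2×10⁻⁴ × 740 = 0.094424 m
836–996 m: 1.4×10⁻⁴ × 0.71 × 160 = 0.015904 m
996–2496 m: 1500 × 0.89×10⁻⁴ × 0.61 = 0.081435 m
Δh = 0.04800 + 0.094424 + 0.015904 + 0.081435 = 0.239763 m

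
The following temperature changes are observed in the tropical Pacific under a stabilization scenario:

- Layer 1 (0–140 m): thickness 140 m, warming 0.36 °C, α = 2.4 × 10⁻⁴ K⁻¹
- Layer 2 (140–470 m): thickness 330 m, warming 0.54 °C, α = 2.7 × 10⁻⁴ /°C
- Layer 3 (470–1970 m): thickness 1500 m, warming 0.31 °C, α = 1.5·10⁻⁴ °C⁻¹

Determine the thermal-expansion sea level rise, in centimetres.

Layer 1: 140 × 2.4×10⁻⁴ × 0.36 = 0.012096 m
Layer 2: 0.54 × 2.7×10⁻⁴ × 330 = 0.048114 m
0.31 × 1500 × 1.5×10⁻⁴ = 0.06975 m
Δh = 0.012096 + 0.048114 + 0.06975 = 0.12996 m

about 13.0 cm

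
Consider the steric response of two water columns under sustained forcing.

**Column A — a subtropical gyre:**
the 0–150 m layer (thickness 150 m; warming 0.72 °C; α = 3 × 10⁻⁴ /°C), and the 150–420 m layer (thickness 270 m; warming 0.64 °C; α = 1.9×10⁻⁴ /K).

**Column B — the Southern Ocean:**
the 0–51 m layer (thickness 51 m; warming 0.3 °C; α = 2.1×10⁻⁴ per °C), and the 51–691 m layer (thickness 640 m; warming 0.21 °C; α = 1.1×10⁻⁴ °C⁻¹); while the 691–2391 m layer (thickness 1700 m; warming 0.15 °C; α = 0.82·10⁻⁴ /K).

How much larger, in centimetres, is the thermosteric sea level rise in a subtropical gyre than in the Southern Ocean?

A 0–150 m: 3×10⁻⁴ × 150 × 0.72 = 0.03240 m
A 150–420 m: 270 × 1.9×10⁻⁴ × 0.64 = 0.032832 m
A total: 0.065232 m
B Layer 1: 51 × 0.3 × 2.1×10⁻⁴ = 0.003213 m
B Layer 2: 1.1×10⁻⁴ × 0.21 × 640 = 0.014784 m
B 691–2391 m: 0.15 × 0.82×10⁻⁴ × 1700 = 0.02091 m
B total: 0.038907 m
Difference: 0.065232 − 0.038907 = 0.026325 m

2.63 cm larger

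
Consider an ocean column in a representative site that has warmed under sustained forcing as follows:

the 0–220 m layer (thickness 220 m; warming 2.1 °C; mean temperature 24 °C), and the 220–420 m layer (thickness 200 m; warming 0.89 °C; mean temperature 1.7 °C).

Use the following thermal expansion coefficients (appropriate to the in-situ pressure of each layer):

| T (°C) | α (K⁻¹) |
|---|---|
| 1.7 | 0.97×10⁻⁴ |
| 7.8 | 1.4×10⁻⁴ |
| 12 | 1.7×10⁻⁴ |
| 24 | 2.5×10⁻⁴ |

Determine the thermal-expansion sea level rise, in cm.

13 cm

Layer 1 at 24 °C → α = 2.5×10⁻⁴ K⁻¹
Layer 2 at 1.7 °C → α = 0.97×10⁻⁴ K⁻¹
0–220 m: 2.1 × 2.5×10⁻⁴ × 220 = 0.11550 m
Layer 2: 0.89 × 0.97×10⁻⁴ × 200 = 0.017266 m
Δh = 0.11550 + 0.017266 = 0.132766 m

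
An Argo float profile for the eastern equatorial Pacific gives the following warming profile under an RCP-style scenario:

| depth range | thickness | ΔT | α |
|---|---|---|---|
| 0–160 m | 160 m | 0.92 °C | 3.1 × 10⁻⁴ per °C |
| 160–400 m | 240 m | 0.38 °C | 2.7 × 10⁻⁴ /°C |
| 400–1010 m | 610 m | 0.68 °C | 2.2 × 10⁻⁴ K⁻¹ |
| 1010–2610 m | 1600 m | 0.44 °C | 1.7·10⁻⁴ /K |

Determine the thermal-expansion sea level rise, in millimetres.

Δh = 280 mm

Layer 1: 160 × 0.92 × 3.1×10⁻⁴ = 0.045632 m
0.38 × 240 × 2.7×10⁻⁴ = 0.024624 m
Layer 3: 2.2×10⁻⁴ × 610 × 0.68 = 0.091256 m
0.44 × 1600 × 1.7×10⁻⁴ = 0.11968 m
Δh = 0.045632 + 0.024624 + 0.091256 + 0.11968 = 0.281192 m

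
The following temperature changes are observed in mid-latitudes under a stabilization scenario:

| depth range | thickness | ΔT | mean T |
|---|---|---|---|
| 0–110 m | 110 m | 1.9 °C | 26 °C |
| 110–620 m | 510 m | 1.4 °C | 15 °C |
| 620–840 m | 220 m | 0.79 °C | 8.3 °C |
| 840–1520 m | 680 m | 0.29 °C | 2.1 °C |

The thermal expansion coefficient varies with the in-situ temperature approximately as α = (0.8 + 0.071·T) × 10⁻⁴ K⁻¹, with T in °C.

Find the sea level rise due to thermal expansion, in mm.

231 mm of thermosteric rise

Layer 1: α = (0.8 + 0.071×26)×10⁻⁴ = 2.646×10⁻⁴ K⁻¹
Layer 2: α = (0.8 + 0.071×15)×10⁻⁴ = 1.865×10⁻⁴ K⁻¹
Layer 3: α = (0.8 + 0.071×8.3)×10⁻⁴ = 1.3893×10⁻⁴ K⁻¹
Layer 4: α = (0.8 + 0.071×2.1)×10⁻⁴ = 0.9491×10⁻⁴ K⁻¹
2.646×10⁻⁴ × 110 × 1.9 = 0.0553014 m
1.865×10⁻⁴ × 1.4 × 510 = 0.133161 m
1.3893×10⁻⁴ × 220 × 0.79 = 0.024146034 m
Layer 4: 0.29 × 0.9491×10⁻⁴ × 680 = 0.018716252 m
Δh = 0.0553014 + 0.133161 + 0.024146034 + 0.018716252 = 0.231324686 m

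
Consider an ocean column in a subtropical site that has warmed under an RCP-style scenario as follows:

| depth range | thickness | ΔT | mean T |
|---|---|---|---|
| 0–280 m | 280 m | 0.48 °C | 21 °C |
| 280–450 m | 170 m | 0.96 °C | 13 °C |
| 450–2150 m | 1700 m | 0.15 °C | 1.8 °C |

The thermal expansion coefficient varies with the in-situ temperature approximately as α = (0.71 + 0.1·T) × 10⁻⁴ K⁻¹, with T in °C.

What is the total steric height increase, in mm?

Δh = 93.3 mm

Layer 1: α = (0.71 + 0.1×21)×10⁻⁴ = 2.81×10⁻⁴ K⁻¹
Layer 2: α = (0.71 + 0.1×13)×10⁻⁴ = 2.01×10⁻⁴ K⁻¹
Layer 3: α = (0.71 + 0.1×1.8)×10⁻⁴ = 0.89×10⁻⁴ K⁻¹
0–280 m: 0.48 × 280 × 2.81×10⁻⁴ = 0.0377664 m
280–450 m: 170 × 0.96 × 2.01×10⁻⁴ = 0.0328032 m
0.15 × 1700 × 0.89×10⁻⁴ = 0.022695 m
Δh = 0.0377664 + 0.0328032 + 0.022695 = 0.0932646 m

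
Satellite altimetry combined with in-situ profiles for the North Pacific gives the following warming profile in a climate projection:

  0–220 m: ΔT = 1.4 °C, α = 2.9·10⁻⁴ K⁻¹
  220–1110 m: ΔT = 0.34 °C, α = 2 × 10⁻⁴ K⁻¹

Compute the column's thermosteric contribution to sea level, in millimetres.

0–220 m: 220 × 2.9×10⁻⁴ × 1.4 = 0.08932 m
Layer 2: 0.34 × 2×10⁻⁴ × 890 = 0.06052 m
Δh = 0.08932 + 0.06052 = 0.14984 m ≈ 150 mm

Δh = 150 mm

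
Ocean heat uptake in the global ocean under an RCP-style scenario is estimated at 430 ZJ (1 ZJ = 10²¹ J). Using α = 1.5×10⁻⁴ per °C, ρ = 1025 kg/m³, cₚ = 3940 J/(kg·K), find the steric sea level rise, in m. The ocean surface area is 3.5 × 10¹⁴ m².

Per unit area: Q = 430×10²¹ / (3.5×10¹⁴) ≈ 1.229×10⁹ J/m²
Δh = αQ/(ρcₚ) = 1.5×10⁻⁴ × 1.229×10⁹ / (1025 × 3940) ≈ 0.045648 m

0.0456 m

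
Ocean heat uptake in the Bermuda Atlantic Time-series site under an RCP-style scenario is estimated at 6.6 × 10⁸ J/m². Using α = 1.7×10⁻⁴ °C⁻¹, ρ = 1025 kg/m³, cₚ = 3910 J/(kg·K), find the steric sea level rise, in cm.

Δh = αQ/(ρcₚ) = 1.7×10⁻⁴ × 6.6×10⁸ / (1025 × 3910) ≈ 0.027996 m

2.80 cm of thermosteric rise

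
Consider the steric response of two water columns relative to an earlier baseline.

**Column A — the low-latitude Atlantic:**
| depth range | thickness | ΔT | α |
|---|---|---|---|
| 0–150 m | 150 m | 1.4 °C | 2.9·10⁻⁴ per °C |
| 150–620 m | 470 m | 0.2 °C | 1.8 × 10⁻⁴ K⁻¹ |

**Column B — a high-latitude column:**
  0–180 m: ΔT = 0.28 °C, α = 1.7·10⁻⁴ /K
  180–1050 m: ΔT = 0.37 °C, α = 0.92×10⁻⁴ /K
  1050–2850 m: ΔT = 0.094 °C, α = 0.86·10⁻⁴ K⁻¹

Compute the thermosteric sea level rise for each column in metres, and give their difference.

A: 0.0778 m; B: 0.0527 m; difference 0.0251 m

A 150 × 1.4 × 2.9×10⁻⁴ = 0.06090 m
A Layer 2: 1.8×10⁻⁴ × 470 × 0.2 = 0.01692 m
A total: 0.07782 m
B Layer 1: 180 × 0.28 × 1.7×10⁻⁴ = 0.008568 m
B 0.37 × 0.92×10⁻⁴ × 870 = 0.0296148 m
B 0.86×10⁻⁴ × 0.094 × 1800 = 0.0145512 m
B total: 0.052734 m
Difference: 0.07782 − 0.052734 = 0.025086 m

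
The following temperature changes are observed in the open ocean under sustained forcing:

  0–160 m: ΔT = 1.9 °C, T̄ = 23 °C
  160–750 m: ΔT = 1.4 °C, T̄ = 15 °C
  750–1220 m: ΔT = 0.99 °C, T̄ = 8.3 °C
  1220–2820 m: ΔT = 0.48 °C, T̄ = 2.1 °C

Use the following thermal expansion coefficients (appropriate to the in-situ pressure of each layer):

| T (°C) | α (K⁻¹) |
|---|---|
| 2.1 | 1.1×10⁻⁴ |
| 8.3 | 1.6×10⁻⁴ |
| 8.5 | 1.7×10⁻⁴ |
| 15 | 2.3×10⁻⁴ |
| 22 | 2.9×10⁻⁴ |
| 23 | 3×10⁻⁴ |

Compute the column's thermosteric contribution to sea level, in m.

Layer 1 at 23 °C → α = 3×10⁻⁴ K⁻¹
Layer 2 at 15 °C → α = 2.3×10⁻⁴ K⁻¹
Layer 3 at 8.3 °C → α = 1.6×10⁻⁴ K⁻¹
Layer 4 at 2.1 °C → α = 1.1×10⁻⁴ K⁻¹
160 × 1.9 × 3×10⁻⁴ = 0.09120 m
2.3×10⁻⁴ × 590 × 1.4 = 0.18998 m
750–1220 m: 470 × 1.6×10⁻⁴ × 0.99 = 0.074448 m
Layer 4: 1.1×10⁻⁴ × 0.48 × 1600 = 0.08448 m
Δh = 0.09120 + 0.18998 + 0.074448 + 0.08448 = 0.440108 m

Δh ≈ 0.440 m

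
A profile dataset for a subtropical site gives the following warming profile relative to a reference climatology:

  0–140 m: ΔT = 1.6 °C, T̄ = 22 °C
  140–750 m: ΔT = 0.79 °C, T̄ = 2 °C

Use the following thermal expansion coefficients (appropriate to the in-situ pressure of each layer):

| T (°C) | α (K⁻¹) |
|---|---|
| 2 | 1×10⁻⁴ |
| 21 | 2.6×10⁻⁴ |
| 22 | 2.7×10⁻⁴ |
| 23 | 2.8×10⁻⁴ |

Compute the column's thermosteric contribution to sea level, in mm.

Layer 1 at 22 °C → α = 2.7×10⁻⁴ K⁻¹
Layer 2 at 2 °C → α = 1×10⁻⁴ K⁻¹
Layer 1: 2.7×10⁻⁴ × 1.6 × 140 = 0.06048 m
Layer 2: 0.79 × 610 × 1×10⁻⁴ = 0.04819 m
Δh = 0.06048 + 0.04819 = 0.10867 m

Δh ≈ 110 mm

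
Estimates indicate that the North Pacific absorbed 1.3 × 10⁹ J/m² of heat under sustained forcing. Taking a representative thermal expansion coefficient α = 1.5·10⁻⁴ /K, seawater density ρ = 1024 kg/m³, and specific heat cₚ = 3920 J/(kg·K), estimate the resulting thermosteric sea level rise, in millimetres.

49 mm

Δh = αQ/(ρcₚ) = 1.5×10⁻⁴ × 1.3×10⁹ / (1024 × 3920) ≈ 0.048579 m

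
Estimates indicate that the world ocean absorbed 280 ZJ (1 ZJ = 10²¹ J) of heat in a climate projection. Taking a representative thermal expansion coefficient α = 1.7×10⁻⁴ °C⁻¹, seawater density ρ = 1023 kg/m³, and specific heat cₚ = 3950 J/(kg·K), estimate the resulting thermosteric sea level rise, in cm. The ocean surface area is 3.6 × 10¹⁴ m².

Δh = 3.27 cm

Per unit area: Q = 280×10²¹ / (3.6×10¹⁴) ≈ 7.778×10⁸ J/m²
Δh = αQ/(ρcₚ) = 1.7×10⁻⁴ × 7.778×10⁸ / (1023 × 3950) ≈ 0.032722 m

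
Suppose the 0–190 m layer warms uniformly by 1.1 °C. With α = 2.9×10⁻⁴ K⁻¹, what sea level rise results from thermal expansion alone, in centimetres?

Δh = αΔT·H = 2.9×10⁻⁴ × 1.1 × 190 = 0.06061 m

Δh ≈ 6.1 cm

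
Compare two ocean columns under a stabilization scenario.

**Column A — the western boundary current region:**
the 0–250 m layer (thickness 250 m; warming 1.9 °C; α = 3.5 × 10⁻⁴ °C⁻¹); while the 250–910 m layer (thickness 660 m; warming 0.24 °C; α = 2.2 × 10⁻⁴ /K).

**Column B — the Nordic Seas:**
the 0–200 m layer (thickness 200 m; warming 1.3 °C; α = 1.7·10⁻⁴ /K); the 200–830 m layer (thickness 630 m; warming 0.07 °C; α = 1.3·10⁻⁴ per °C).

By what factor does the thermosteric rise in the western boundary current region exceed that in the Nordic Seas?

A 0–250 m: 3.5×10⁻⁴ × 1.9 × 250 = 0.16625 m
A 250–910 m: 2.2×10⁻⁴ × 0.24 × 660 = 0.034848 m
A total: 0.201098 m
B Layer 1: 1.7×10⁻⁴ × 1.3 × 200 = 0.04420 m
B 0.07 × 1.3×10⁻⁴ × 630 = 0.005733 m
B total: 0.049933 m
Ratio: 0.201098 / 0.049933 ≈ 4.027

4.0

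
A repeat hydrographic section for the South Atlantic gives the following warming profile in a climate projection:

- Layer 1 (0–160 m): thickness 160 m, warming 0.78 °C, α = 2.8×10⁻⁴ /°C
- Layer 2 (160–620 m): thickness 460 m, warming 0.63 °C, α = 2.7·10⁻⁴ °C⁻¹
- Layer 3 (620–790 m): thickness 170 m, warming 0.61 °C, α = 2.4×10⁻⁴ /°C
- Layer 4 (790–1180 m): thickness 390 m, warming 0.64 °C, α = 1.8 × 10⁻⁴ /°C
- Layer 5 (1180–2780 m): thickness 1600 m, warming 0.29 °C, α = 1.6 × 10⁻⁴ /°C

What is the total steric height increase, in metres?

about 0.257 m

0–160 m: 160 × 0.78 × 2.8×10⁻⁴ = 0.034944 m
160–620 m: 2.7×10⁻⁴ × 0.63 × 460 = 0.078246 m
620–790 m: 170 × 2.4×10⁻⁴ × 0.61 = 0.024888 m
390 × 0.64 × 1.8×10⁻⁴ = 0.044928 m
1180–2780 m: 1.6×10⁻⁴ × 1600 × 0.29 = 0.07424 m
Δh = 0.034944 + 0.078246 + 0.024888 + 0.044928 + 0.07424 = 0.257246 m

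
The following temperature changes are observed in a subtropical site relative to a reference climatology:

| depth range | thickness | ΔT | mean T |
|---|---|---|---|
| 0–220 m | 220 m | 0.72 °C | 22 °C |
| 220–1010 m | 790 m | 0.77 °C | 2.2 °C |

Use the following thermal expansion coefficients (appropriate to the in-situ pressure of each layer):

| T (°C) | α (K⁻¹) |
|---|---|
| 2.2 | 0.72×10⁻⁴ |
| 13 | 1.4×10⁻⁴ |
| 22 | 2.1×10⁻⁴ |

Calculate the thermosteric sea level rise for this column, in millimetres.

77 mm

Layer 1 at 22 °C → α = 2.1×10⁻⁴ K⁻¹
Layer 2 at 2.2 °C → α = 0.72×10⁻⁴ K⁻¹
2.1×10⁻⁴ × 0.72 × 220 = 0.033264 m
0.72×10⁻⁴ × 0.77 × 790 = 0.0437976 m
Δh = 0.033264 + 0.0437976 = 0.0770616 m ≈ 77 mm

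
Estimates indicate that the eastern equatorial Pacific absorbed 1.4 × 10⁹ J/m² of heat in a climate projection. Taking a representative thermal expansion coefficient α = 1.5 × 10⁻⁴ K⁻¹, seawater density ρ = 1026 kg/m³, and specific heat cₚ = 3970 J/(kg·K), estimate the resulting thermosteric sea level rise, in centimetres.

5.16 cm

Δh = αQ/(ρcₚ) = 1.5×10⁻⁴ × 1.4×10⁹ / (1026 × 3970) ≈ 0.051556 m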